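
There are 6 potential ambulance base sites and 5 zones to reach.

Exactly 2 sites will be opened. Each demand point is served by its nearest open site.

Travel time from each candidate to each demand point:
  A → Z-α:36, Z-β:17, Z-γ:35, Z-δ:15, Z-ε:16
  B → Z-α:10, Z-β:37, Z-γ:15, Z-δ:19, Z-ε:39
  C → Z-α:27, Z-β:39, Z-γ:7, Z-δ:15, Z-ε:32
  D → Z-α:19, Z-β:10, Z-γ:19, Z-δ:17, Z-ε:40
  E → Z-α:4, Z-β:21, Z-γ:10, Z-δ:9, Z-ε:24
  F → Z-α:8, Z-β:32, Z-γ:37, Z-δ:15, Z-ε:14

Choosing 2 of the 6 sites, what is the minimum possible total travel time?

56

Open {A, E}.
  Z-α→E 4, Z-β→A 17, Z-γ→E 10, Z-δ→E 9, Z-ε→A 16  ⇒ total 56.
Compare {D, E}: total 57.
Compare {E, F}: total 58.
No size-2 selection does better; minimum is 56.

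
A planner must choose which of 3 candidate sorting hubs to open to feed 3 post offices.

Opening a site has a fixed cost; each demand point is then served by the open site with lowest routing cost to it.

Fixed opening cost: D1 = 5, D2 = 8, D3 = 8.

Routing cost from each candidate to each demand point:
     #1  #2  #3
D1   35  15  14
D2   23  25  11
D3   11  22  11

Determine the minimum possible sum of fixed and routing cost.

50

Open {D1, D3}: assign each demand point to its cheapest open site.
  #1→D3 11, #2→D1 15, #3→D3 11
  routing cost 37, fixed 13 → total 50.
Compare {D3}: routing cost 44 + fixed 8 = 52.
Compare {D1, D2, D3}: routing cost 37 + fixed 21 = 58.
Compare {D2, D3}: routing cost 44 + fixed 16 = 60.
All other subsets cost ≥ 52. Minimum total cost: 50.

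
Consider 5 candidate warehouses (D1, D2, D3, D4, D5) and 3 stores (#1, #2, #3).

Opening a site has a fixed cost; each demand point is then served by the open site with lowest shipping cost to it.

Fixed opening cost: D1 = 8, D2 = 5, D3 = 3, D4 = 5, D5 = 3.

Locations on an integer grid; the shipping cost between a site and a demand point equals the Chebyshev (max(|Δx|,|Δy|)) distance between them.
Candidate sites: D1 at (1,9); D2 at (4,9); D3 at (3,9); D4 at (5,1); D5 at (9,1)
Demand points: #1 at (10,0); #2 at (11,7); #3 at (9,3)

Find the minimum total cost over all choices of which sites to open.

Open {D5}: assign each demand point to its cheapest open site.
  #1→D5 1, #2→D5 6, #3→D5 2
  shipping cost 9, fixed 3 → total 12.
Compare {D3, D5}: shipping cost 9 + fixed 6 = 15.
Compare {D2, D5}: shipping cost 9 + fixed 8 = 17.
Compare {D4, D5}: shipping cost 9 + fixed 8 = 17.
All other subsets cost ≥ 15. Minimum total cost: 12.

12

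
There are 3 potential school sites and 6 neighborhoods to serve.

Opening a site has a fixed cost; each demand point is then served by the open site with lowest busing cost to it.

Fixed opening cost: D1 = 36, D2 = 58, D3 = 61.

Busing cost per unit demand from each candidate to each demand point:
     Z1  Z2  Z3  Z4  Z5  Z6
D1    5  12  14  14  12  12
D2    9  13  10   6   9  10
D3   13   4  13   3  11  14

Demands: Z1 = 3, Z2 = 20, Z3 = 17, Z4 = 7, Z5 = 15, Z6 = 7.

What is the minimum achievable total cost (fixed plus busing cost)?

622

Open {D2, D3}: assign each demand point to its cheapest open site.
  Z1→D2 3×9=27, Z2→D3 20×4=80, Z3→D2 17×10=170, Z4→D3 7×3=21, Z5→D2 15×9=135, Z6→D2 7×10=70
  busing cost 503, fixed 119 → total 622.
Compare {D1, D2, D3}: busing cost 491 + fixed 155 = 646.
Compare {D1, D3}: busing cost 586 + fixed 97 = 683.
Compare {D3}: busing cost 624 + fixed 61 = 685.
All other subsets cost ≥ 646. Minimum total cost: 622.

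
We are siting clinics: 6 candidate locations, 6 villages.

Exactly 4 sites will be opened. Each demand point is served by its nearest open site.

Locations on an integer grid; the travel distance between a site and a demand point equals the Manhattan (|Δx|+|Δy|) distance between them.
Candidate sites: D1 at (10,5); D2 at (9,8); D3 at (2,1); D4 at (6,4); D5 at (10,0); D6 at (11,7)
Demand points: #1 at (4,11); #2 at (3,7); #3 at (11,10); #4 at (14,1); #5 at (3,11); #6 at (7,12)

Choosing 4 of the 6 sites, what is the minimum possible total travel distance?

Open {D2, D4, D5, D6}.
  #1→D2 8, #2→D4 6, #3→D6 3, #4→D5 5, #5→D2 9, #6→D2 6  ⇒ total 37.
Compare {D1, D2, D4, D5}: total 38.
Compare {D1, D2, D5, D6}: total 38.
No size-4 selection does better; minimum is 37.

37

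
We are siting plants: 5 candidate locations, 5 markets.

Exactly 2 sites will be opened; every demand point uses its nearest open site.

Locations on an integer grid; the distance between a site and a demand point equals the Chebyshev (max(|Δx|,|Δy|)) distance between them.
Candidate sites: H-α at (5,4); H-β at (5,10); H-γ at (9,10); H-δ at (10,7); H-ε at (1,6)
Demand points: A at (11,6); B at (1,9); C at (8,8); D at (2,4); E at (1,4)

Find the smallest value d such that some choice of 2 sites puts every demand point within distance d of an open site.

3

Open {H-δ, H-ε}.
  Farthest demand point is B at distance 3 (to H-ε); all others are ≤ 3.
With {H-γ, H-ε} the worst case is 4.
With {H-α, H-γ} the worst case is 5.
No size-2 selection achieves below 3.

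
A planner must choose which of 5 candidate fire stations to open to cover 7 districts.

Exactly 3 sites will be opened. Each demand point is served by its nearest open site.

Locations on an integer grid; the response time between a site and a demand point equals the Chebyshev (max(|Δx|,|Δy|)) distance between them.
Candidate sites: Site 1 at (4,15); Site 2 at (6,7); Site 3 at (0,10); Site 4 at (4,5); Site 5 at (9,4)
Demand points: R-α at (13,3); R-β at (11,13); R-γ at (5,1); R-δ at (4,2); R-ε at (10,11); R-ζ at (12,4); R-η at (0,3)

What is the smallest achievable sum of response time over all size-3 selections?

28

Open {Site 2, Site 4, Site 5}.
  R-α→Site 5 4, R-β→Site 2 6, R-γ→Site 4 4, R-δ→Site 4 3, R-ε→Site 2 4, R-ζ→Site 5 3, R-η→Site 4 4  ⇒ total 28.
Compare {Site 1, Site 4, Site 5}: total 31.
Compare {Site 1, Site 2, Site 5}: total 32.
No size-3 selection does better; minimum is 28.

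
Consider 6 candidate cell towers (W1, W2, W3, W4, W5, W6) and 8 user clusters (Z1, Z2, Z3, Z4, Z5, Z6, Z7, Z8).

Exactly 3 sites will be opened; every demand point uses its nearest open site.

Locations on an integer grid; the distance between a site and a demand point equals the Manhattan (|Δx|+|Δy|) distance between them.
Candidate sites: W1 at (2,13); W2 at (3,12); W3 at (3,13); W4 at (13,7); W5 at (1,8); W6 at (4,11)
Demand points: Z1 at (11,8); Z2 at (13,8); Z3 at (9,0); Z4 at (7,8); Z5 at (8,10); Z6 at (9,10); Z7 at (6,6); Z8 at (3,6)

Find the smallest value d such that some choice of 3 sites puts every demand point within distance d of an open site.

Open {W1, W2, W4}.
  Farthest demand point is Z3 at distance 11 (to W4); all others are ≤ 11.
With {W1, W3, W4} the worst case is 11.
With {W1, W4, W5} the worst case is 11.
No size-3 selection achieves below 11.

11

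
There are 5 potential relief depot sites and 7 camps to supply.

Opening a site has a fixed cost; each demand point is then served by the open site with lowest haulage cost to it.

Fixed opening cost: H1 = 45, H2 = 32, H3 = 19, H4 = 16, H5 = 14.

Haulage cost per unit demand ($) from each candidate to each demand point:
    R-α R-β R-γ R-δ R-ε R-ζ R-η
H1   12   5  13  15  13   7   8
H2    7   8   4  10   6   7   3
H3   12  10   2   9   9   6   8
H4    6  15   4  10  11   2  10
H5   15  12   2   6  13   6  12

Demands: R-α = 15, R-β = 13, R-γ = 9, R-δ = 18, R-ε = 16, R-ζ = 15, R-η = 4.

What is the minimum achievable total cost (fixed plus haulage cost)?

Open {H2, H4, H5}: assign each demand point to its cheapest open site.
  R-α→H4 15×6=90, R-β→H2 13×8=104, R-γ→H5 9×2=18, R-δ→H5 18×6=108, R-ε→H2 16×6=96, R-ζ→H4 15×2=30, R-η→H2 4×3=12
  haulage cost 458, fixed 62 → total 520.
Compare {H1, H2, H4, H5}: haulage cost 419 + fixed 107 = 526.
Compare {H2, H3, H4, H5}: haulage cost 458 + fixed 81 = 539.
Compare {H1, H2, H3, H4, H5}: haulage cost 419 + fixed 126 = 545.
All other subsets cost ≥ 526. Minimum total cost: 520.

520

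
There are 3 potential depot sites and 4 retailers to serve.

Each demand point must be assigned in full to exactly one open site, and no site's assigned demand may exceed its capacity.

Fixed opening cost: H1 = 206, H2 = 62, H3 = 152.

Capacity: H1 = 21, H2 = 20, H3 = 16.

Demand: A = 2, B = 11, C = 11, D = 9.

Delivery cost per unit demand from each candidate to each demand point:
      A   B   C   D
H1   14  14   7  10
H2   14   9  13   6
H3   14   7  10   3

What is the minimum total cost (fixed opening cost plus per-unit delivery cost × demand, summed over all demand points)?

505

Open {H2, H3}; cheapest assignment that respects the capacities:
  H2 (cap 20, load 20): B, D — cost 11×9 + 9×6 = 153
  H3 (cap 16, load 13): A, C — cost 2×14 + 11×10 = 138
  Shipping 291, fixed 214 → total 505.
  Any other capacity-feasible assignment to {H2, H3} ships for at least 291.
Compare {H1, H2}: its best feasible assignment gives total 526.
Compare {H1, H3}: its best feasible assignment gives total 630.
Every other set of open sites that can feasibly serve all demand totals ≥ 526 even under its best assignment. Minimum: 505.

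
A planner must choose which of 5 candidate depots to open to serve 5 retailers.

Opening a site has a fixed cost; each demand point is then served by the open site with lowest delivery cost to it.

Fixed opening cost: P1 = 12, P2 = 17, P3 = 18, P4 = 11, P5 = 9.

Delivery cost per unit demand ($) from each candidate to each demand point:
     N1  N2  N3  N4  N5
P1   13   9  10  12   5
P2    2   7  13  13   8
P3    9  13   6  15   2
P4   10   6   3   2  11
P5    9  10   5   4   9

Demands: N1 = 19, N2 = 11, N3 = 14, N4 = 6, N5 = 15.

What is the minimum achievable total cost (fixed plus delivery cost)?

Open {P2, P3, P4}: assign each demand point to its cheapest open site.
  N1→P2 19×2=38, N2→P4 11×6=66, N3→P4 14×3=42, N4→P4 6×2=12, N5→P3 15×2=30
  delivery cost 188, fixed 46 → total 234.
Compare {P2, P3, P4, P5}: delivery cost 188 + fixed 55 = 243.
Compare {P1, P2, P3, P4}: delivery cost 188 + fixed 58 = 246.
Compare {P1, P2, P3, P4, P5}: delivery cost 188 + fixed 67 = 255.
All other subsets cost ≥ 243. Minimum total cost: 234.

234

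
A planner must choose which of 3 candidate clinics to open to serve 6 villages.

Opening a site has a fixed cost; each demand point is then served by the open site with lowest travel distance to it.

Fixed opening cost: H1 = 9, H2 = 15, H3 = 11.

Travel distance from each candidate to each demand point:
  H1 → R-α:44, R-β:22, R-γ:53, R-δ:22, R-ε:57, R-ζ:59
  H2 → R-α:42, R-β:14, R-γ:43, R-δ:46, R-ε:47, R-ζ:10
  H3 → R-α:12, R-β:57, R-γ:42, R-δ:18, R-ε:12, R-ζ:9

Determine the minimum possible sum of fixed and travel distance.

Open {H2, H3}: assign each demand point to its cheapest open site.
  R-α→H3 12, R-β→H2 14, R-γ→H3 42, R-δ→H3 18, R-ε→H3 12, R-ζ→H3 9
  travel distance 107, fixed 26 → total 133.
Compare {H1, H3}: travel distance 115 + fixed 20 = 135.
Compare {H1, H2, H3}: travel distance 107 + fixed 35 = 142.
Compare {H3}: travel distance 150 + fixed 11 = 161.
All other subsets cost ≥ 135. Minimum total cost: 133.

133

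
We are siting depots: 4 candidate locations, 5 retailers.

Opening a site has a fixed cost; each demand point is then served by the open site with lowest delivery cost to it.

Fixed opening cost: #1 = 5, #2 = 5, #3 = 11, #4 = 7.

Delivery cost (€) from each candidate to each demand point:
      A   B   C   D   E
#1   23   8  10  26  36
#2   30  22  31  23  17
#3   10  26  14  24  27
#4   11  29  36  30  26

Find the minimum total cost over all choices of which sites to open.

86

Open {#1, #2, #4}: assign each demand point to its cheapest open site.
  A→#4 11, B→#1 8, C→#1 10, D→#2 23, E→#2 17
  delivery cost 69, fixed 17 → total 86.
Compare {#1, #2, #3}: delivery cost 68 + fixed 21 = 89.
Compare {#1, #2}: delivery cost 81 + fixed 10 = 91.
Compare {#1, #4}: delivery cost 81 + fixed 12 = 93.
All other subsets cost ≥ 89. Minimum total cost: 86.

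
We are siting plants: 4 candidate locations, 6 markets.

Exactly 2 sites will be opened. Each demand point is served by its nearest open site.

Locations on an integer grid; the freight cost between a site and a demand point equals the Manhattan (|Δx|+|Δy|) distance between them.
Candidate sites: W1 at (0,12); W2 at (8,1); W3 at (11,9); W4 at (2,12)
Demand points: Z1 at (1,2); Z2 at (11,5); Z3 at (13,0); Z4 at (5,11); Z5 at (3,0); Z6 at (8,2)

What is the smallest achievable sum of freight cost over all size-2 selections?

Open {W2, W4}.
  Z1→W2 8, Z2→W2 7, Z3→W2 6, Z4→W4 4, Z5→W2 6, Z6→W2 1  ⇒ total 32.
Compare {W2, W3}: total 33.
Compare {W1, W2}: total 34.
No size-2 selection does better; minimum is 32.

32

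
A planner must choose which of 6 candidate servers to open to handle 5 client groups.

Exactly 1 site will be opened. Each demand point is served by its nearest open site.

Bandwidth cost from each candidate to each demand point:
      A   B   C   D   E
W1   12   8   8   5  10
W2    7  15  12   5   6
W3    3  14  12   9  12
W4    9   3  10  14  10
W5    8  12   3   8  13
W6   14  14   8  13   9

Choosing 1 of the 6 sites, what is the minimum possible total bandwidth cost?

Open {W1}.
  A→W1 12, B→W1 8, C→W1 8, D→W1 5, E→W1 10  ⇒ total 43.
Compare {W5}: total 44.
Compare {W2}: total 45.
No size-1 selection does better; minimum is 43.

43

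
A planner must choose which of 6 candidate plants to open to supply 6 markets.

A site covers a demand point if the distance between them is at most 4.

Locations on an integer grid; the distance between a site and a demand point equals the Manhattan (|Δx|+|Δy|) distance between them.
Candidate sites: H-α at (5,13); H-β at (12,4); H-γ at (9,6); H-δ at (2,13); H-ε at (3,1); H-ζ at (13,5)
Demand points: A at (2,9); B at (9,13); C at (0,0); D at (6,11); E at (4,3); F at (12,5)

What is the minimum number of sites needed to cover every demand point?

Coverage sets (demand points within 4 of each site):
  H-α: {B, D}
  H-β: {F}
  H-γ: {F}
  H-δ: {A}
  H-ε: {C, E}
  H-ζ: {F}
No 3 sites suffice: every size-3 union leaves at least one demand point uncovered.
But {H-α, H-β, H-δ, H-ε} covers everything, so the minimum is 4.

4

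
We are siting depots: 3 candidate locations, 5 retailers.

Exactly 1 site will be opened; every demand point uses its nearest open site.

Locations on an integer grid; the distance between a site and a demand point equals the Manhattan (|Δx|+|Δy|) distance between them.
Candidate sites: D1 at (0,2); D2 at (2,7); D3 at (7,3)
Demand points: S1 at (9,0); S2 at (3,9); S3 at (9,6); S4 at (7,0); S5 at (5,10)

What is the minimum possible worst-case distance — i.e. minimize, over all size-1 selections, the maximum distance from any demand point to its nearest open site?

10

Open {D3}.
  Farthest demand point is S2 at distance 10 (to D3); all others are ≤ 10.
With {D1} the worst case is 13.
With {D2} the worst case is 14.
No size-1 selection achieves below 10.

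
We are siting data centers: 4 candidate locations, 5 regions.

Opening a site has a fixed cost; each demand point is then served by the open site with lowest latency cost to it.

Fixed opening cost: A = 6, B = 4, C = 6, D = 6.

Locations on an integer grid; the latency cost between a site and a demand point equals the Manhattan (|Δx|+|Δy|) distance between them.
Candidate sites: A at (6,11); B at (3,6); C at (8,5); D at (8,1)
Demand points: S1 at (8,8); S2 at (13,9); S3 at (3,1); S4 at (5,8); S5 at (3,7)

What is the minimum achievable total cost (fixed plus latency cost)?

Open {B, C}: assign each demand point to its cheapest open site.
  S1→C 3, S2→C 9, S3→B 5, S4→B 4, S5→B 1
  latency cost 22, fixed 10 → total 32.
Compare {B}: latency cost 30 + fixed 4 = 34.
Compare {A, B}: latency cost 24 + fixed 10 = 34.
Compare {A, B, C}: latency cost 22 + fixed 16 = 38.
All other subsets cost ≥ 34. Minimum total cost: 32.

32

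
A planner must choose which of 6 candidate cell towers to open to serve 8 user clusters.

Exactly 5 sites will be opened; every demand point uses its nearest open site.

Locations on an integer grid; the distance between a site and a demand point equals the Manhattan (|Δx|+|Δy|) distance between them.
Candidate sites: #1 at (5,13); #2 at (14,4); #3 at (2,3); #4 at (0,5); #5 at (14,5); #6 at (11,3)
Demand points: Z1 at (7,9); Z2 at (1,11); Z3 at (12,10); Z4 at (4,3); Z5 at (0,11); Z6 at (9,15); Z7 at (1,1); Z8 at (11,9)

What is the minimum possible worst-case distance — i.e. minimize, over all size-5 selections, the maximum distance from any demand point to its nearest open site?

7

Open {#1, #2, #3, #4, #5}.
  Farthest demand point is Z3 at distance 7 (to #5); all others are ≤ 7.
With {#1, #2, #3, #5, #6} the worst case is 7.
With {#1, #2, #4, #5, #6} the worst case is 7.
No size-5 selection achieves below 7.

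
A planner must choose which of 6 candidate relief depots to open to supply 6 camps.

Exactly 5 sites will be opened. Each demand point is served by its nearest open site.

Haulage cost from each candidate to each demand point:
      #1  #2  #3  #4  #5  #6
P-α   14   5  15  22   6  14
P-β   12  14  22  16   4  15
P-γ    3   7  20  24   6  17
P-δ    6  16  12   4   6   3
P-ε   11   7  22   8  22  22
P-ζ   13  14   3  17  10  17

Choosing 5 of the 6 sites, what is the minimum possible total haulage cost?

22

Open {P-α, P-β, P-γ, P-δ, P-ζ}.
  #1→P-γ 3, #2→P-α 5, #3→P-ζ 3, #4→P-δ 4, #5→P-β 4, #6→P-δ 3  ⇒ total 22.
Compare {P-α, P-γ, P-δ, P-ε, P-ζ}: total 24.
Compare {P-β, P-γ, P-δ, P-ε, P-ζ}: total 24.
No size-5 selection does better; minimum is 22.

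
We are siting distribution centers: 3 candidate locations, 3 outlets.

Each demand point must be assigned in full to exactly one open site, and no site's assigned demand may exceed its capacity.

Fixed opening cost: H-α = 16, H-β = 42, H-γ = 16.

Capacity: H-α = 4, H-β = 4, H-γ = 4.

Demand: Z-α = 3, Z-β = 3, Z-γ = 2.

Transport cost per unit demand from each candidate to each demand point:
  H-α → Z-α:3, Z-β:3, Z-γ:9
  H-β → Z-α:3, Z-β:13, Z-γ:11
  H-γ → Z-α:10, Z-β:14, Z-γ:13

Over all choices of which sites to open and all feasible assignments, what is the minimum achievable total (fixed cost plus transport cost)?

Open {H-α, H-β, H-γ}; cheapest assignment that respects the capacities:
  H-α (cap 4, load 3): Z-β — cost 3×3 = 9
  H-β (cap 4, load 3): Z-α — cost 3×3 = 9
  H-γ (cap 4, load 2): Z-γ — cost 2×13 = 26
  Shipping 44, fixed 74 → total 118.
  Any other capacity-feasible assignment to {H-α, H-β, H-γ} ships for at least 44.
Total demand is 8; every other set of sites either has combined capacity below 8 or cannot fit the demands without splitting one across sites, so {H-α, H-β, H-γ} is the only feasible choice of open sites. Minimum: 118.

118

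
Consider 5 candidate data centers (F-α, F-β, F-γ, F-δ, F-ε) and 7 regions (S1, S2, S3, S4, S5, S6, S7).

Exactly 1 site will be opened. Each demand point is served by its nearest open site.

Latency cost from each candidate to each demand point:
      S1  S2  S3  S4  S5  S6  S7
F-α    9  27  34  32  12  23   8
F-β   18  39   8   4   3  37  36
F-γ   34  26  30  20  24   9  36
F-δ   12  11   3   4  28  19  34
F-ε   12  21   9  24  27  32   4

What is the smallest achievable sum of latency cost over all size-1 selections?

111

Open {F-δ}.
  S1→F-δ 12, S2→F-δ 11, S3→F-δ 3, S4→F-δ 4, S5→F-δ 28, S6→F-δ 19, S7→F-δ 34  ⇒ total 111.
Compare {F-ε}: total 129.
Compare {F-α}: total 145.
No size-1 selection does better; minimum is 111.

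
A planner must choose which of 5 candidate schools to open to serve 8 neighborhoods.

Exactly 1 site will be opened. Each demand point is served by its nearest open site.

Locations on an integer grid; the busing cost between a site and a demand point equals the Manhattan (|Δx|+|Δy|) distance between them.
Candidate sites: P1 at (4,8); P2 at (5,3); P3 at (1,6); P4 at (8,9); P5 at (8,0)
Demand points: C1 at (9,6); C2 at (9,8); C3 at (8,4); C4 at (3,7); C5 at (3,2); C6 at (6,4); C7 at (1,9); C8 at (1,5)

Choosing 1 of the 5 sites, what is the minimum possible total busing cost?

45

Open {P1}.
  C1→P1 7, C2→P1 5, C3→P1 8, C4→P1 2, C5→P1 7, C6→P1 6, C7→P1 4, C8→P1 6  ⇒ total 45.
Compare {P2}: total 47.
Compare {P3}: total 47.
No size-1 selection does better; minimum is 45.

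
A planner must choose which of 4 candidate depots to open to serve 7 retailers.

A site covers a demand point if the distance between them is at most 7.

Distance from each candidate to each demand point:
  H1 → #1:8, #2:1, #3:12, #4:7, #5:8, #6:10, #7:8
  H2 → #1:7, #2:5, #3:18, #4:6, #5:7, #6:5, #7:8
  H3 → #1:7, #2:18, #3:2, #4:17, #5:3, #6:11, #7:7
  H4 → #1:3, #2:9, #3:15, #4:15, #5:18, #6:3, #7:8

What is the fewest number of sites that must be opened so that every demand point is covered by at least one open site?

2

Coverage sets (demand points within 7 of each site):
  H1: {#2, #4}
  H2: {#1, #2, #4, #5, #6}
  H3: {#1, #3, #5, #7}
  H4: {#1, #6}
No single site covers all 7 demand points.
But {H2, H3} covers everything, so the minimum is 2.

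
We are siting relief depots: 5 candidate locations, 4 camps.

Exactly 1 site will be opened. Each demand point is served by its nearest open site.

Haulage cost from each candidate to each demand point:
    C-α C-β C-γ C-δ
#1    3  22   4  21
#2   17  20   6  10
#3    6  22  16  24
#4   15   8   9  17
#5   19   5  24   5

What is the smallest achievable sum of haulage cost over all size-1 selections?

49

Open {#4}.
  C-α→#4 15, C-β→#4 8, C-γ→#4 9, C-δ→#4 17  ⇒ total 49.
Compare {#1}: total 50.
Compare {#2}: total 53.
No size-1 selection does better; minimum is 49.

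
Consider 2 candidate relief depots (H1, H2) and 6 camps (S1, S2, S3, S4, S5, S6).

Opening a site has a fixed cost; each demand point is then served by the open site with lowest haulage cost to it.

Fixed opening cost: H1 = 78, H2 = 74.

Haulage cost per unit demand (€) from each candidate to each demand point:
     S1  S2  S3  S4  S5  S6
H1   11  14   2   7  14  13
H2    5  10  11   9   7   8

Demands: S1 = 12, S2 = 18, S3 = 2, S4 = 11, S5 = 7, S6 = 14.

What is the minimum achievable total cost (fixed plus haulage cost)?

Open {H2}: assign each demand point to its cheapest open site.
  S1→H2 12×5=60, S2→H2 18×10=180, S3→H2 2×11=22, S4→H2 11×9=99, S5→H2 7×7=49, S6→H2 14×8=112
  haulage cost 522, fixed 74 → total 596.
Compare {H1, H2}: haulage cost 482 + fixed 152 = 634.
Compare {H1}: haulage cost 745 + fixed 78 = 823.

596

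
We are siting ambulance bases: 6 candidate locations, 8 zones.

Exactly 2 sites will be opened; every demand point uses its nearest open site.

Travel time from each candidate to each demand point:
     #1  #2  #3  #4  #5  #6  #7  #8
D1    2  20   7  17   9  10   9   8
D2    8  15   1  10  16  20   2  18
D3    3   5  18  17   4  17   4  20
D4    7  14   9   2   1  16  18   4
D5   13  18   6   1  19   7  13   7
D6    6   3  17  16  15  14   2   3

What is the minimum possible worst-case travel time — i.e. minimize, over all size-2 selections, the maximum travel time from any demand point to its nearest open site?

7

Open {D3, D5}.
  Farthest demand point is #6 at travel time 7 (to D5); all others are ≤ 7.
With {D1, D4} the worst case is 14.
With {D4, D5} the worst case is 14.
No size-2 selection achieves below 7.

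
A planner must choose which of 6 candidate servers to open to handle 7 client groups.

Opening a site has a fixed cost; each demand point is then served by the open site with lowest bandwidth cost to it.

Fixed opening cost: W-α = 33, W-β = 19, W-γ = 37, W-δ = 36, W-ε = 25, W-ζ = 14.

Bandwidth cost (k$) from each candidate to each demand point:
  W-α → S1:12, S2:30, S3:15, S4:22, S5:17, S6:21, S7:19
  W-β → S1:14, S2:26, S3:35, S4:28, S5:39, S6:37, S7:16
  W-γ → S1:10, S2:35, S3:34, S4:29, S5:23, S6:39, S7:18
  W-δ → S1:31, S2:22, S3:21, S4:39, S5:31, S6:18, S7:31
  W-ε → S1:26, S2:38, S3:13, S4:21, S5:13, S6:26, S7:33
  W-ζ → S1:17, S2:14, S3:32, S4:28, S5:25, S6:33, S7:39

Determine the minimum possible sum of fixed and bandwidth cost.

Open {W-α, W-ζ}: assign each demand point to its cheapest open site.
  S1→W-α 12, S2→W-ζ 14, S3→W-α 15, S4→W-α 22, S5→W-α 17, S6→W-α 21, S7→W-α 19
  bandwidth cost 120, fixed 47 → total 167.
Compare {W-α}: bandwidth cost 136 + fixed 33 = 169.
Compare {W-β, W-ε}: bandwidth cost 129 + fixed 44 = 173.
Compare {W-β, W-ε, W-ζ}: bandwidth cost 117 + fixed 58 = 175.
All other subsets cost ≥ 169. Minimum total cost: 167.

167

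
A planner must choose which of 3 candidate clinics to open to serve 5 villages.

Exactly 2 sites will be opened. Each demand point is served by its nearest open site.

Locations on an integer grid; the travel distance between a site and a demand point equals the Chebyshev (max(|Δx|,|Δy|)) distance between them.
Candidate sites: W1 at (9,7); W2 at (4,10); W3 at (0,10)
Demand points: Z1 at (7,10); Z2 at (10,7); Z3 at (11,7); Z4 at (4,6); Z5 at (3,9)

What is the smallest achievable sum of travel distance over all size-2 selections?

Open {W1, W2}.
  Z1→W1 3, Z2→W1 1, Z3→W1 2, Z4→W2 4, Z5→W2 1  ⇒ total 11.
Compare {W1, W3}: total 13.
Compare {W2, W3}: total 21.

11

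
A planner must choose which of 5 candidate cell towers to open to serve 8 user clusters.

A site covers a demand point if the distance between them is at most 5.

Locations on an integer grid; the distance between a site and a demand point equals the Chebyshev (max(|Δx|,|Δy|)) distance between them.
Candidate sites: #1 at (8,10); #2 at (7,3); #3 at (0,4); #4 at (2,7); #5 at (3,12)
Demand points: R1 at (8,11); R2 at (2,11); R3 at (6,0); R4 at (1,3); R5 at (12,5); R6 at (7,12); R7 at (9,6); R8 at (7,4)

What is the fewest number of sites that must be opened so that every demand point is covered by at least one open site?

3

Coverage sets (demand points within 5 of each site):
  #1: {R1, R5, R6, R7}
  #2: {R3, R5, R7, R8}
  #3: {R4}
  #4: {R2, R4, R6, R8}
  #5: {R1, R2, R6}
No 2 sites suffice: every size-2 union leaves at least one demand point uncovered.
But {#1, #2, #4} covers everything, so the minimum is 3.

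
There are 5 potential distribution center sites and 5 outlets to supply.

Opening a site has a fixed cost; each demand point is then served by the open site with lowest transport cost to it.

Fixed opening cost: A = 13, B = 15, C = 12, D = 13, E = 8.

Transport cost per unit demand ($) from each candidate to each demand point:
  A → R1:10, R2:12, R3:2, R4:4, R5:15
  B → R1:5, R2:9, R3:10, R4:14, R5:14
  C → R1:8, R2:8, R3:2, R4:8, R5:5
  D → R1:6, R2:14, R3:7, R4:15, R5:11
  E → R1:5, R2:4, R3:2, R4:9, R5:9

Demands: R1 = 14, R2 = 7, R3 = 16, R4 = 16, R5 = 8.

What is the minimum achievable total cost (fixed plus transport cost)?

Open {A, C, E}: assign each demand point to its cheapest open site.
  R1→E 14×5=70, R2→E 7×4=28, R3→A 16×2=32, R4→A 16×4=64, R5→C 8×5=40
  transport cost 234, fixed 33 → total 267.
Compare {A, C, D, E}: transport cost 234 + fixed 46 = 280.
Compare {A, B, C, E}: transport cost 234 + fixed 48 = 282.
Compare {A, E}: transport cost 266 + fixed 21 = 287.
All other subsets cost ≥ 280. Minimum total cost: 267.

267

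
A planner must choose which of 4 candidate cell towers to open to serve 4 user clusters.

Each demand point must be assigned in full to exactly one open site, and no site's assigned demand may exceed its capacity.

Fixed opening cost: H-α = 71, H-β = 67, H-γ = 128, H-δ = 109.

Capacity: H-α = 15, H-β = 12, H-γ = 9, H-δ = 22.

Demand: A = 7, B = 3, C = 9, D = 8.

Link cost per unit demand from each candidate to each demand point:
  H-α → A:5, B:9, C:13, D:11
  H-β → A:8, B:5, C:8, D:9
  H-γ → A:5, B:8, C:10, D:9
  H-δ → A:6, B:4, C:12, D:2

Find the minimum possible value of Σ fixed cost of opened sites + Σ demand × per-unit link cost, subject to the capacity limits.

318

Open {H-β, H-δ}; cheapest assignment that respects the capacities:
  H-β (cap 12, load 9): C — cost 9×8 = 72
  H-δ (cap 22, load 18): A, B, D — cost 7×6 + 3×4 + 8×2 = 70
  Shipping 142, fixed 176 → total 318.
  Any other capacity-feasible assignment to {H-β, H-δ} ships for at least 142.
Compare {H-α, H-β}: its best feasible assignment gives total 348.
Compare {H-α, H-δ}: its best feasible assignment gives total 351.
Every other set of open sites that can feasibly serve all demand totals ≥ 348 even under its best assignment. Minimum: 318.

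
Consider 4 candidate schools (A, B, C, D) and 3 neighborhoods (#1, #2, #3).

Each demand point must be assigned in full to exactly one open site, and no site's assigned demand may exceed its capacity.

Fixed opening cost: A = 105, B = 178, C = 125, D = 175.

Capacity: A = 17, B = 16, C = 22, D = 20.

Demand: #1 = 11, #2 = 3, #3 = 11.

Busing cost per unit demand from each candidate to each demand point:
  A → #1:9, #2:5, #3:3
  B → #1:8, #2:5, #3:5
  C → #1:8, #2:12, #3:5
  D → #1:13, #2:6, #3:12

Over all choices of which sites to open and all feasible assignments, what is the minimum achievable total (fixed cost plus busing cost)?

Open {A, C}; cheapest assignment that respects the capacities:
  A (cap 17, load 14): #2, #3 — cost 3×5 + 11×3 = 48
  C (cap 22, load 11): #1 — cost 11×8 = 88
  Shipping 136, fixed 230 → total 366.
  Any other capacity-feasible assignment to {A, C} ships for at least 136.
Compare {A, B}: its best feasible assignment gives total 419.
Compare {B, C}: its best feasible assignment gives total 461.
Every other set of open sites that can feasibly serve all demand totals ≥ 419 even under its best assignment. Minimum: 366.

366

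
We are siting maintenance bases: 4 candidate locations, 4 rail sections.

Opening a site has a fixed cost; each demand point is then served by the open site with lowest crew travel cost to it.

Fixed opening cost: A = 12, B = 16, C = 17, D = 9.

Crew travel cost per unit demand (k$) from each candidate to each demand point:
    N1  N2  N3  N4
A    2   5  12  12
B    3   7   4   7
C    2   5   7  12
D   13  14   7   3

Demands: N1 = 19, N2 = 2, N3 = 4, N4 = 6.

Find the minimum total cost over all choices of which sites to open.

Open {A, D}: assign each demand point to its cheapest open site.
  N1→A 19×2=38, N2→A 2×5=10, N3→D 4×7=28, N4→D 6×3=18
  crew travel cost 94, fixed 21 → total 115.
Compare {A, B, D}: crew travel cost 82 + fixed 37 = 119.
Compare {C, D}: crew travel cost 94 + fixed 26 = 120.
Compare {B, C, D}: crew travel cost 82 + fixed 42 = 124.
All other subsets cost ≥ 119. Minimum total cost: 115.

115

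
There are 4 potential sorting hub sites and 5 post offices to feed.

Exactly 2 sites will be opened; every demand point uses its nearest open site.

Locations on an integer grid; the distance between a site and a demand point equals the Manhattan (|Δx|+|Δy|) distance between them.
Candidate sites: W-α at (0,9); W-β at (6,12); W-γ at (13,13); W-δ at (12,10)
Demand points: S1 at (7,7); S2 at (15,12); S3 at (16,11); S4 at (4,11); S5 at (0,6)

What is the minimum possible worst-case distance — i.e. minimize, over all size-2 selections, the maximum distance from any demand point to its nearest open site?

Open {W-α, W-δ}.
  Farthest demand point is S1 at distance 8 (to W-δ); all others are ≤ 8.
With {W-α, W-γ} the worst case is 9.
With {W-α, W-β} the worst case is 11.
No size-2 selection achieves below 8.

8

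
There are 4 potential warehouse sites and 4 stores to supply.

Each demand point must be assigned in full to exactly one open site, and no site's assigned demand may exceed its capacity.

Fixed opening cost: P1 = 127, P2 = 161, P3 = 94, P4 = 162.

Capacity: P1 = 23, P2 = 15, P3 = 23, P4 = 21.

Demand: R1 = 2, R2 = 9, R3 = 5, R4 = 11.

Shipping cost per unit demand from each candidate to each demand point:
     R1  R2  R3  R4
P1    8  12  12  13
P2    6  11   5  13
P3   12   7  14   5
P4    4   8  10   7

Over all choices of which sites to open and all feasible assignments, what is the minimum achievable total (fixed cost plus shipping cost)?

410

Open {P2, P3}; cheapest assignment that respects the capacities:
  P2 (cap 15, load 7): R1, R3 — cost 2×6 + 5×5 = 37
  P3 (cap 23, load 20): R2, R4 — cost 9×7 + 11×5 = 118
  Shipping 155, fixed 255 → total 410.
  Any other capacity-feasible assignment to {P2, P3} ships for at least 155.
Compare {P1, P3}: its best feasible assignment gives total 415.
Compare {P3, P4}: its best feasible assignment gives total 432.
Every other set of open sites that can feasibly serve all demand totals ≥ 415 even under its best assignment. Minimum: 410.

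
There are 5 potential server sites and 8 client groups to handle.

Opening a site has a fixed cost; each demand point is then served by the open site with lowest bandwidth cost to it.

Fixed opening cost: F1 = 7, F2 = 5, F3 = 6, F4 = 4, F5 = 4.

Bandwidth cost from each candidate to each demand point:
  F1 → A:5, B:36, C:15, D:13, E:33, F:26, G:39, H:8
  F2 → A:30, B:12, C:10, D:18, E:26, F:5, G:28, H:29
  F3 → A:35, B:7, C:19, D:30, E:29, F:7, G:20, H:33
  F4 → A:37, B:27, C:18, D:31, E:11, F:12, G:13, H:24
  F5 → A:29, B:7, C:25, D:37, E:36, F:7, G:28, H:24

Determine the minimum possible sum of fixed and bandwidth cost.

92

Open {F1, F2, F4, F5}: assign each demand point to its cheapest open site.
  A→F1 5, B→F5 7, C→F2 10, D→F1 13, E→F4 11, F→F2 5, G→F4 13, H→F1 8
  bandwidth cost 72, fixed 20 → total 92.
Compare {F1, F2, F4}: bandwidth cost 77 + fixed 16 = 93.
Compare {F1, F4, F5}: bandwidth cost 79 + fixed 15 = 94.
Compare {F1, F2, F3, F4}: bandwidth cost 72 + fixed 22 = 94.
All other subsets cost ≥ 93. Minimum total cost: 92.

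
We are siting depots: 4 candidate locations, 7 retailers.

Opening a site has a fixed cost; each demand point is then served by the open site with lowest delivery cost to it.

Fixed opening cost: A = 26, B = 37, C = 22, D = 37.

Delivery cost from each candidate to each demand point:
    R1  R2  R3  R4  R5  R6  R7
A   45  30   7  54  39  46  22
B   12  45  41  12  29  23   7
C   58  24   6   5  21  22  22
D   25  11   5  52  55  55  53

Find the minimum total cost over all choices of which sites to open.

Open {B, C}: assign each demand point to its cheapest open site.
  R1→B 12, R2→C 24, R3→C 6, R4→C 5, R5→C 21, R6→C 22, R7→B 7
  delivery cost 97, fixed 59 → total 156.
Compare {C, D}: delivery cost 111 + fixed 59 = 170.
Compare {B, D}: delivery cost 99 + fixed 74 = 173.
Compare {B, C, D}: delivery cost 83 + fixed 96 = 179.
All other subsets cost ≥ 170. Minimum total cost: 156.

156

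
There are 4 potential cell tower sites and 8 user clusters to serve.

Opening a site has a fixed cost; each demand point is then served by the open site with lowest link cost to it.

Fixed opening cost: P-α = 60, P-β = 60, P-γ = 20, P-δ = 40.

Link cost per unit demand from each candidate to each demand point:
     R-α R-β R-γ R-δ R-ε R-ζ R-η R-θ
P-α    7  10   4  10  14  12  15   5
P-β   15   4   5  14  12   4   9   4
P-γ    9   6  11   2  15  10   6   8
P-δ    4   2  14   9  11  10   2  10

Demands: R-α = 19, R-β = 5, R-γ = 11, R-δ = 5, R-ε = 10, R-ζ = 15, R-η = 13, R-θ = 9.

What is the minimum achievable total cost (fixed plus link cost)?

503

Open {P-β, P-γ, P-δ}: assign each demand point to its cheapest open site.
  R-α→P-δ 19×4=76, R-β→P-δ 5×2=10, R-γ→P-β 11×5=55, R-δ→P-γ 5×2=10, R-ε→P-δ 10×11=110, R-ζ→P-β 15×4=60, R-η→P-δ 13×2=26, R-θ→P-β 9×4=36
  link cost 383, fixed 120 → total 503.
Compare {P-β, P-δ}: link cost 418 + fixed 100 = 518.
Compare {P-α, P-β, P-γ, P-δ}: link cost 372 + fixed 180 = 552.
Compare {P-α, P-β, P-δ}: link cost 407 + fixed 160 = 567.
All other subsets cost ≥ 518. Minimum total cost: 503.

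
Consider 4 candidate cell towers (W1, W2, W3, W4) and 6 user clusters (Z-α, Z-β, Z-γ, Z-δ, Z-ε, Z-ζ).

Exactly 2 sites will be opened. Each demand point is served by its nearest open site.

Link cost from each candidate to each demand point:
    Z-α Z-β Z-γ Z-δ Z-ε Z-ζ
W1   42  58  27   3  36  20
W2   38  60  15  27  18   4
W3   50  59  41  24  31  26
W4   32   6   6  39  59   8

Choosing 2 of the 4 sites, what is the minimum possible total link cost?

91

Open {W1, W4}.
  Z-α→W4 32, Z-β→W4 6, Z-γ→W4 6, Z-δ→W1 3, Z-ε→W1 36, Z-ζ→W4 8  ⇒ total 91.
Compare {W2, W4}: total 93.
Compare {W3, W4}: total 107.
No size-2 selection does better; minimum is 91.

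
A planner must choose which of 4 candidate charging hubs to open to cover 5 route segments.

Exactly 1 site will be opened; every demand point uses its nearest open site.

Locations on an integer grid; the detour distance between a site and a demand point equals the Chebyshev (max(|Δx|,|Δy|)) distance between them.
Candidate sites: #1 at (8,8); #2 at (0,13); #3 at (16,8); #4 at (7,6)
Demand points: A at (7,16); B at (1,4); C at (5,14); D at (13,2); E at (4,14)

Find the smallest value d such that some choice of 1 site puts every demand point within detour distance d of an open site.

Open {#1}.
  Farthest demand point is A at detour distance 8 (to #1); all others are ≤ 8.
With {#4} the worst case is 10.
With {#2} the worst case is 13.
No size-1 selection achieves below 8.

8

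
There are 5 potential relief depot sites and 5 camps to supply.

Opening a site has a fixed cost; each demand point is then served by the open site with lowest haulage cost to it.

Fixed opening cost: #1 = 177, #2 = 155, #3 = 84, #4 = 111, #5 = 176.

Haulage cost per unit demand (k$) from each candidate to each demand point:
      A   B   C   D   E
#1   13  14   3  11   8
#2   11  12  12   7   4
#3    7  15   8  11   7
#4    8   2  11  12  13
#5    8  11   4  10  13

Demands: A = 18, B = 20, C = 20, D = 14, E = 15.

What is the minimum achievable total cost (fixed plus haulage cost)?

Open {#3, #4}: assign each demand point to its cheapest open site.
  A→#3 18×7=126, B→#4 20×2=40, C→#3 20×8=160, D→#3 14×11=154, E→#3 15×7=105
  haulage cost 585, fixed 195 → total 780.
Compare {#1, #4}: haulage cost 518 + fixed 288 = 806.
Compare {#2, #4}: haulage cost 562 + fixed 266 = 828.
Compare {#2, #3, #4}: haulage cost 484 + fixed 350 = 834.
All other subsets cost ≥ 806. Minimum total cost: 780.

780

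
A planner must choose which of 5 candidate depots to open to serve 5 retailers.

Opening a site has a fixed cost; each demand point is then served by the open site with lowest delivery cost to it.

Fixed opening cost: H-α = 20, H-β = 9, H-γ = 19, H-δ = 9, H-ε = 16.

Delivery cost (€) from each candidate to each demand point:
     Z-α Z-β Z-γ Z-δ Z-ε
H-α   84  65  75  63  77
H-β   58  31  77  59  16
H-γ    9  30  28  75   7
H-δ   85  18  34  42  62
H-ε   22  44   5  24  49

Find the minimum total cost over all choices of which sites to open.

107

Open {H-γ, H-δ, H-ε}: assign each demand point to its cheapest open site.
  Z-α→H-γ 9, Z-β→H-δ 18, Z-γ→H-ε 5, Z-δ→H-ε 24, Z-ε→H-γ 7
  delivery cost 63, fixed 44 → total 107.
Compare {H-γ, H-ε}: delivery cost 75 + fixed 35 = 110.
Compare {H-β, H-γ, H-δ, H-ε}: delivery cost 63 + fixed 53 = 116.
Compare {H-β, H-γ, H-ε}: delivery cost 75 + fixed 44 = 119.
All other subsets cost ≥ 110. Minimum total cost: 107.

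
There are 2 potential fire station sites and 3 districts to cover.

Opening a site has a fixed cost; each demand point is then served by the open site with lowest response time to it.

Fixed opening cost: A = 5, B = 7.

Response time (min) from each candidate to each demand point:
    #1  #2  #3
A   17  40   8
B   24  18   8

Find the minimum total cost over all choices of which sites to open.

Open {A, B}: assign each demand point to its cheapest open site.
  #1→A 17, #2→B 18, #3→A 8
  response time 43, fixed 12 → total 55.
Compare {B}: response time 50 + fixed 7 = 57.
Compare {A}: response time 65 + fixed 5 = 70.

55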